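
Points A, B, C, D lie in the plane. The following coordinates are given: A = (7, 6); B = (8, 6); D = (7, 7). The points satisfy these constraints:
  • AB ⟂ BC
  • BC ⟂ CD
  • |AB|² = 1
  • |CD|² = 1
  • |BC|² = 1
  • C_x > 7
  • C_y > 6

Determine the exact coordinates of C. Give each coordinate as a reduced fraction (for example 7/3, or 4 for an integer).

1. C_x = 8  [[AB ⟂ BC ⇒ 1x-8=0] ∩ [|C−(7, 7)|²=1]]
2. C_y = 7  [[AB ⟂ BC ⇒ 1x-8=0] ∩ [|C−(7, 7)|²=1]]
   so C = (8, 7)

C = (8, 7)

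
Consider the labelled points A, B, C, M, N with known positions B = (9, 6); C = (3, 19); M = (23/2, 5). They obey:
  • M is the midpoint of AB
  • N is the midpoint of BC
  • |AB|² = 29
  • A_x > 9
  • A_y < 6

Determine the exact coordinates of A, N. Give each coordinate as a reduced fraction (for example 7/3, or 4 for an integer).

1. A_x = 14  [A = 2·M−B = 2·(23/2, 5)−(9, 6)]
2. A_y = 4  [A = 2·M−B = 2·(23/2, 5)−(9, 6)]
   so A = (14, 4)
3. N_x = 6  [2·N = B+C = (9, 6)+(3, 19)]
4. N_y = 25/2  [2·N = B+C = (9, 6)+(3, 19)]
   so N = (6, 25/2)

A = (14, 4)
N = (6, 25/2)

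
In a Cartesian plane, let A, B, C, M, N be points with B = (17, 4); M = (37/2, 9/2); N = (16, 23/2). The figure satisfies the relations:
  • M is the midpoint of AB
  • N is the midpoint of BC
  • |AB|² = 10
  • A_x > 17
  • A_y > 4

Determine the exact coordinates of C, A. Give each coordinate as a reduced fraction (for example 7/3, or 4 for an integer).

1. A_x = 20  [A = 2·M−B = 2·(37/2, 9/2)−(17, 4)]
2. A_y = 5  [A = 2·M−B = 2·(37/2, 9/2)−(17, 4)]
   so A = (20, 5)
3. C_x = 15  [C = 2·N−B = 2·(16, 23/2)−(17, 4)]
4. C_y = 19  [C = 2·N−B = 2·(16, 23/2)−(17, 4)]
   so C = (15, 19)

C = (15, 19)
A = (20, 5)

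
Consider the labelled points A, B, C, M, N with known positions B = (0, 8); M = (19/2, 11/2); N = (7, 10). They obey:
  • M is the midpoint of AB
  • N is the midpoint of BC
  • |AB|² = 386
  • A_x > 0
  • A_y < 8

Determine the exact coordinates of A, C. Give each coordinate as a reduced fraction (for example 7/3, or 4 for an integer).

1. A_x = 19  [A = 2·M−B = 2·(19/2, 11/2)−(0, 8)]
2. A_y = 3  [A = 2·M−B = 2·(19/2, 11/2)−(0, 8)]
   so A = (19, 3)
3. C_x = 14  [C = 2·N−B = 2·(7, 10)−(0, 8)]
4. C_y = 12  [C = 2·N−B = 2·(7, 10)−(0, 8)]
   so C = (14, 12)

A = (19, 3)
C = (14, 12)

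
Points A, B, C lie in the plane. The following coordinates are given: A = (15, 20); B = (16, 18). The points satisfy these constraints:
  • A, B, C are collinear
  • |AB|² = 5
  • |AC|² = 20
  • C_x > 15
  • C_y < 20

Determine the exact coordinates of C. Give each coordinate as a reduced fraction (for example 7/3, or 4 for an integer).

1. C_x = 17  [[A, B, C are collinear ⇒ 2x+1y-50=0] ∩ [|C−(15, 20)|²=20]]
2. C_y = 16  [[A, B, C are collinear ⇒ 2x+1y-50=0] ∩ [|C−(15, 20)|²=20]]
   so C = (17, 16)

C = (17, 16)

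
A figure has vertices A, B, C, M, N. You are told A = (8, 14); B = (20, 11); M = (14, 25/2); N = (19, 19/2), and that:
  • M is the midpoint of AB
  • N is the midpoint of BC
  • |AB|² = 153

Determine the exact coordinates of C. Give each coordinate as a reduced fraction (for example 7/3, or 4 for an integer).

1. C_x = 18  [C = 2·N−B = 2·(19, 19/2)−(20, 11)]
2. C_y = 8  [C = 2·N−B = 2·(19, 19/2)−(20, 11)]
   so C = (18, 8)

C = (18, 8)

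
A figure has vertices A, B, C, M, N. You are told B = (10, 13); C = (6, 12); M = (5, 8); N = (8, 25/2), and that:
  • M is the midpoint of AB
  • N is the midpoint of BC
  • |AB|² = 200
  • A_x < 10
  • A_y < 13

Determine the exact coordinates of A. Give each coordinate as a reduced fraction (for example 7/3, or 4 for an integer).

1. A_x = 0  [A = 2·M−B = 2·(5, 8)−(10, 13)]
2. A_y = 3  [A = 2·M−B = 2·(5, 8)−(10, 13)]
   so A = (0, 3)

A = (0, 3)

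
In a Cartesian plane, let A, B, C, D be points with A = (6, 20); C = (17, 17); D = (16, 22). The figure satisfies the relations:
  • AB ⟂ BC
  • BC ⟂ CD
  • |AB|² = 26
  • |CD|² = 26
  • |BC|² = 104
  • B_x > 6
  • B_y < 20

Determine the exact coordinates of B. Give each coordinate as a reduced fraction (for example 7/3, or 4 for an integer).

1. B_x = 7  [[BC ⟂ CD ⇒ 1x-5y+68=0] ∩ [|B−(6, 20)|²=26]]
2. B_y = 15  [[BC ⟂ CD ⇒ 1x-5y+68=0] ∩ [|B−(6, 20)|²=26]]
   so B = (7, 15)

B = (7, 15)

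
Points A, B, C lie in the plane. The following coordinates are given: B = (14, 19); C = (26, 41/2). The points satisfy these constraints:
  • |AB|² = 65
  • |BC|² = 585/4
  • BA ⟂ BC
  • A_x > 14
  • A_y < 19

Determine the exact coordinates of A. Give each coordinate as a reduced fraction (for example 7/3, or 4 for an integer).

1. A_x = 15  [[BA ⟂ BC ⇒ 12x+3/2y-393/2=0] ∩ [|A−(14, 19)|²=65]]
2. A_y = 11  [[BA ⟂ BC ⇒ 12x+3/2y-393/2=0] ∩ [|A−(14, 19)|²=65]]
   so A = (15, 11)

A = (15, 11)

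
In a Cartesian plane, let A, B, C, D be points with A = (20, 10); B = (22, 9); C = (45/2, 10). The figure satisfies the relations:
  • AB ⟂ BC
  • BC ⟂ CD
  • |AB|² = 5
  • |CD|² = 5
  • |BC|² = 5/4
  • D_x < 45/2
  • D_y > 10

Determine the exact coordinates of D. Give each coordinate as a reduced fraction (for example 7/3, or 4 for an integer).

D = (41/2, 11)

1. D_x = 41/2  [[BC ⟂ CD ⇒ 1/2x+1y-85/4=0] ∩ [|D−(45/2, 10)|²=5]]
2. D_y = 11  [[BC ⟂ CD ⇒ 1/2x+1y-85/4=0] ∩ [|D−(45/2, 10)|²=5]]
   so D = (41/2, 11)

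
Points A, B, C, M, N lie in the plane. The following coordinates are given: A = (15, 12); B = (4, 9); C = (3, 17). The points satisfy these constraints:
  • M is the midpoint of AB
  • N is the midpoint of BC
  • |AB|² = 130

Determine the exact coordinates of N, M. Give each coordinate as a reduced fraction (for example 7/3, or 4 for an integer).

1. M_x = 19/2  [2·M = A+B = (15, 12)+(4, 9)]
2. M_y = 21/2  [2·M = A+B = (15, 12)+(4, 9)]
   so M = (19/2, 21/2)
3. N_x = 7/2  [2·N = B+C = (4, 9)+(3, 17)]
4. N_y = 13  [2·N = B+C = (4, 9)+(3, 17)]
   so N = (7/2, 13)

N = (7/2, 13)
M = (19/2, 21/2)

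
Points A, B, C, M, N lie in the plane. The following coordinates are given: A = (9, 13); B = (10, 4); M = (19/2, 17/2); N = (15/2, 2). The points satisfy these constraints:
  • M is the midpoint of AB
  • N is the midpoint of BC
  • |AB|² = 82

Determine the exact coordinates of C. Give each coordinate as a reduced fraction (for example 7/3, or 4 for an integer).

C = (5, 0)

1. C_x = 5  [C = 2·N−B = 2·(15/2, 2)−(10, 4)]
2. C_y = 0  [C = 2·N−B = 2·(15/2, 2)−(10, 4)]
   so C = (5, 0)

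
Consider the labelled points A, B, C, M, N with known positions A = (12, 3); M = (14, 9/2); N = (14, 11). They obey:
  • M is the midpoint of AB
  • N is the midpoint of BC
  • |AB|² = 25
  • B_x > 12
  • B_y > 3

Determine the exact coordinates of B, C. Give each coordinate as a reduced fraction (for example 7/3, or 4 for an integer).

B = (16, 6)
C = (12, 16)

1. B_x = 16  [B = 2·M−A = 2·(14, 9/2)−(12, 3)]
2. B_y = 6  [B = 2·M−A = 2·(14, 9/2)−(12, 3)]
   so B = (16, 6)
3. C_x = 12  [C = 2·N−B = 2·(14, 11)−(16, 6)]
4. C_y = 16  [C = 2·N−B = 2·(14, 11)−(16, 6)]
   so C = (12, 16)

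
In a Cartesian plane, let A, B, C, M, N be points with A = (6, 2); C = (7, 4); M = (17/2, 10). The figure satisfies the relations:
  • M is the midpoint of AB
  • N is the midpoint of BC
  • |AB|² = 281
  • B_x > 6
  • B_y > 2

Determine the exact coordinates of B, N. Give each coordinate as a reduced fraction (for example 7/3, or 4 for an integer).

1. B_x = 11  [B = 2·M−A = 2·(17/2, 10)−(6, 2)]
2. B_y = 18  [B = 2·M−A = 2·(17/2, 10)−(6, 2)]
   so B = (11, 18)
3. N_x = 9  [2·N = B+C = (11, 18)+(7, 4)]
4. N_y = 11  [2·N = B+C = (11, 18)+(7, 4)]
   so N = (9, 11)

B = (11, 18)
N = (9, 11)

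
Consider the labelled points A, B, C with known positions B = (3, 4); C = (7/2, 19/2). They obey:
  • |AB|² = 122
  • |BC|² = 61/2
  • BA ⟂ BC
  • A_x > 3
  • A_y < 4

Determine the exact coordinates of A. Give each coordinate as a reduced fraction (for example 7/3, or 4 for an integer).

A = (14, 3)

1. A_x = 14  [[BA ⟂ BC ⇒ 1/2x+11/2y-47/2=0] ∩ [|A−(3, 4)|²=122]]
2. A_y = 3  [[BA ⟂ BC ⇒ 1/2x+11/2y-47/2=0] ∩ [|A−(3, 4)|²=122]]
   so A = (14, 3)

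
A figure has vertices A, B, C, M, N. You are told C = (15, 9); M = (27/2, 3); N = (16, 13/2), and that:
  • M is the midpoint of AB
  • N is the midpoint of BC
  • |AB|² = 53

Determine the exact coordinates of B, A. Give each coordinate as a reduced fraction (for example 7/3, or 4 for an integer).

1. B_x = 17  [B = 2·N−C = 2·(16, 13/2)−(15, 9)]
2. B_y = 4  [B = 2·N−C = 2·(16, 13/2)−(15, 9)]
   so B = (17, 4)
3. A_x = 10  [A = 2·M−B = 2·(27/2, 3)−(17, 4)]
4. A_y = 2  [A = 2·M−B = 2·(27/2, 3)−(17, 4)]
   so A = (10, 2)

B = (17, 4)
A = (10, 2)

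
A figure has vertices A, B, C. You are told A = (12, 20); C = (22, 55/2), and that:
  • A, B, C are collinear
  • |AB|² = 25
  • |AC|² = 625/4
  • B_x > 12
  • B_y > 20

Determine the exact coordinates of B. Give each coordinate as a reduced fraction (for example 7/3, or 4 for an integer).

B = (16, 23)

1. B_x = 16  [[A, B, C are collinear ⇒ 15/2x-10y+110=0] ∩ [|B−(12, 20)|²=25]]
2. B_y = 23  [[A, B, C are collinear ⇒ 15/2x-10y+110=0] ∩ [|B−(12, 20)|²=25]]
   so B = (16, 23)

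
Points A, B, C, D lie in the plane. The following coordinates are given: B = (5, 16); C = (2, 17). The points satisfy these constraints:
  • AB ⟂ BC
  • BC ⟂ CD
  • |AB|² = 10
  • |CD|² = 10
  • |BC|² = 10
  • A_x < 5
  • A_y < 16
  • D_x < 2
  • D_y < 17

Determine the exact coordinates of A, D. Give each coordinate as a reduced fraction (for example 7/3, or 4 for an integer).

1. A_x = 4  [[AB ⟂ BC ⇒ 3x-1y+1=0] ∩ [|A−(5, 16)|²=10]]
2. A_y = 13  [[AB ⟂ BC ⇒ 3x-1y+1=0] ∩ [|A−(5, 16)|²=10]]
   so A = (4, 13)
3. D_x = 1  [[BC ⟂ CD ⇒ -3x+1y-11=0] ∩ [|D−(2, 17)|²=10]]
4. D_y = 14  [[BC ⟂ CD ⇒ -3x+1y-11=0] ∩ [|D−(2, 17)|²=10]]
   so D = (1, 14)

A = (4, 13)
D = (1, 14)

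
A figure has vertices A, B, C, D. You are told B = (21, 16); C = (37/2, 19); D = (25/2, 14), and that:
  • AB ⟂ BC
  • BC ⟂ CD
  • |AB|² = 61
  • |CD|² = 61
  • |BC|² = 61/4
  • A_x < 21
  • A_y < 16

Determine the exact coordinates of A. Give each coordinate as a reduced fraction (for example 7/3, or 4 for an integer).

A = (15, 11)

1. A_x = 15  [[AB ⟂ BC ⇒ 5/2x-3y-9/2=0] ∩ [|A−(21, 16)|²=61]]
2. A_y = 11  [[AB ⟂ BC ⇒ 5/2x-3y-9/2=0] ∩ [|A−(21, 16)|²=61]]
   so A = (15, 11)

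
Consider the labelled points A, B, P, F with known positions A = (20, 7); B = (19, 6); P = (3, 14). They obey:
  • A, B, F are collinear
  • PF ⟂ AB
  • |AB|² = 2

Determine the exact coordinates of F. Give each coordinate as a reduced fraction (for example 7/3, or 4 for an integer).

F = (15, 2)

1. F_x = 15  [[A, B, F are collinear ⇒ 1x-1y-13=0] ∩ [PF ⟂ AB ⇒ -1x-1y+17=0]]
2. F_y = 2  [[A, B, F are collinear ⇒ 1x-1y-13=0] ∩ [PF ⟂ AB ⇒ -1x-1y+17=0]]
   so F = (15, 2)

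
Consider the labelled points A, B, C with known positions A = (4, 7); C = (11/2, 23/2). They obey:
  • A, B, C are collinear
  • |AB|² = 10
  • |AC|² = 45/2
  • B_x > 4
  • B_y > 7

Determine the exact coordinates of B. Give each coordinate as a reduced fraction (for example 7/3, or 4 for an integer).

B = (5, 10)

1. B_x = 5  [[A, B, C are collinear ⇒ 9/2x-3/2y-15/2=0] ∩ [|B−(4, 7)|²=10]]
2. B_y = 10  [[A, B, C are collinear ⇒ 9/2x-3/2y-15/2=0] ∩ [|B−(4, 7)|²=10]]
   so B = (5, 10)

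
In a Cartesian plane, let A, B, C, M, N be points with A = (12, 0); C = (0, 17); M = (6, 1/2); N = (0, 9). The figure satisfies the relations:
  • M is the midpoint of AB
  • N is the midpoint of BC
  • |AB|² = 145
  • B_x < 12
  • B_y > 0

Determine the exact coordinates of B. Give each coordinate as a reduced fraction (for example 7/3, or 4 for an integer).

1. B_x = 0  [B = 2·M−A = 2·(6, 1/2)−(12, 0)]
2. B_y = 1  [B = 2·M−A = 2·(6, 1/2)−(12, 0)]
   so B = (0, 1)

B = (0, 1)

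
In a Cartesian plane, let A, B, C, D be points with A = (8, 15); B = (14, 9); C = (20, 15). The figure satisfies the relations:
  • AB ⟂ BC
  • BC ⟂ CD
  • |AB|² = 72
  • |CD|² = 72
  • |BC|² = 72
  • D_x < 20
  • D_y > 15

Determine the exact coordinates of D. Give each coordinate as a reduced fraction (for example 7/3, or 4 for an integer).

D = (14, 21)

1. D_x = 14  [[BC ⟂ CD ⇒ 6x+6y-210=0] ∩ [|D−(20, 15)|²=72]]
2. D_y = 21  [[BC ⟂ CD ⇒ 6x+6y-210=0] ∩ [|D−(20, 15)|²=72]]
   so D = (14, 21)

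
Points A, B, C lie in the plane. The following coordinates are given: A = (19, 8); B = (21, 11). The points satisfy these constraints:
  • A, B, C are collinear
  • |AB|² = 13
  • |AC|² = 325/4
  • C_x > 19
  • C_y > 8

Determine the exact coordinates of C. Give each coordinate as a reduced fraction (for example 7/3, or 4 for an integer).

C = (24, 31/2)

1. C_x = 24  [[A, B, C are collinear ⇒ -3x+2y+41=0] ∩ [|C−(19, 8)|²=325/4]]
2. C_y = 31/2  [[A, B, C are collinear ⇒ -3x+2y+41=0] ∩ [|C−(19, 8)|²=325/4]]
   so C = (24, 31/2)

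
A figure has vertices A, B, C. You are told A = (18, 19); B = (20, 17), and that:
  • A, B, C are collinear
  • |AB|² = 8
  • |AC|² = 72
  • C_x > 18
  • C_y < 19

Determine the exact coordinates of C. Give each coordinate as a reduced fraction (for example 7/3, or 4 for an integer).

C = (24, 13)

1. C_x = 24  [[A, B, C are collinear ⇒ 2x+2y-74=0] ∩ [|C−(18, 19)|²=72]]
2. C_y = 13  [[A, B, C are collinear ⇒ 2x+2y-74=0] ∩ [|C−(18, 19)|²=72]]
   so C = (24, 13)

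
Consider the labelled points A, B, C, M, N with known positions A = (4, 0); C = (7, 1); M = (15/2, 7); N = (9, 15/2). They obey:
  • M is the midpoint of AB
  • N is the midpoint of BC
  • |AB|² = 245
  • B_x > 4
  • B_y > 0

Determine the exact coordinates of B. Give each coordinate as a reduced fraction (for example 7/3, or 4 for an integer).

1. B_x = 11  [B = 2·M−A = 2·(15/2, 7)−(4, 0)]
2. B_y = 14  [B = 2·M−A = 2·(15/2, 7)−(4, 0)]
   so B = (11, 14)

B = (11, 14)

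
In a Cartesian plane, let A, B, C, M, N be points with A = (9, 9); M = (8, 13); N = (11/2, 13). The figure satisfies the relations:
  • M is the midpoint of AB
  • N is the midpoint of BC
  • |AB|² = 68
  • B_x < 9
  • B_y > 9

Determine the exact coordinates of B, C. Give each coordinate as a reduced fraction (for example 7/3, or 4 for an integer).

1. B_x = 7  [B = 2·M−A = 2·(8, 13)−(9, 9)]
2. B_y = 17  [B = 2·M−A = 2·(8, 13)−(9, 9)]
   so B = (7, 17)
3. C_x = 4  [C = 2·N−B = 2·(11/2, 13)−(7, 17)]
4. C_y = 9  [C = 2·N−B = 2·(11/2, 13)−(7, 17)]
   so C = (4, 9)

B = (7, 17)
C = (4, 9)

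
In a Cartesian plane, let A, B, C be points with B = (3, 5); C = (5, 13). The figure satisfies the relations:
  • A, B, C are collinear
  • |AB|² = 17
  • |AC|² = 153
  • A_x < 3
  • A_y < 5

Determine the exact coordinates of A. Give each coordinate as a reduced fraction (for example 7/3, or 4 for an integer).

1. A_x = 2  [[A, B, C are collinear ⇒ -8x+2y+14=0] ∩ [|A−(3, 5)|²=17]]
2. A_y = 1  [[A, B, C are collinear ⇒ -8x+2y+14=0] ∩ [|A−(3, 5)|²=17]]
   so A = (2, 1)

A = (2, 1)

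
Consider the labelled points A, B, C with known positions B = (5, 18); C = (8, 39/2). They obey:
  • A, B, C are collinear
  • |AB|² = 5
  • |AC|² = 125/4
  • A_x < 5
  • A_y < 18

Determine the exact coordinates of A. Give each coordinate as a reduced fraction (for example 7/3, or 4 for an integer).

A = (3, 17)

1. A_x = 3  [[A, B, C are collinear ⇒ -3/2x+3y-93/2=0] ∩ [|A−(5, 18)|²=5]]
2. A_y = 17  [[A, B, C are collinear ⇒ -3/2x+3y-93/2=0] ∩ [|A−(5, 18)|²=5]]
   so A = (3, 17)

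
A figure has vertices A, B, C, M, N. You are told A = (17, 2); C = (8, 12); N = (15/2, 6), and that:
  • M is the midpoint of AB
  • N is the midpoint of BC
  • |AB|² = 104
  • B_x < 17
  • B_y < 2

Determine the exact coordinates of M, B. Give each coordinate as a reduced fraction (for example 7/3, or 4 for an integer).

M = (12, 1)
B = (7, 0)

1. B_x = 7  [B = 2·N−C = 2·(15/2, 6)−(8, 12)]
2. B_y = 0  [B = 2·N−C = 2·(15/2, 6)−(8, 12)]
   so B = (7, 0)
3. M_x = 12  [2·M = A+B = (17, 2)+(7, 0)]
4. M_y = 1  [2·M = A+B = (17, 2)+(7, 0)]
   so M = (12, 1)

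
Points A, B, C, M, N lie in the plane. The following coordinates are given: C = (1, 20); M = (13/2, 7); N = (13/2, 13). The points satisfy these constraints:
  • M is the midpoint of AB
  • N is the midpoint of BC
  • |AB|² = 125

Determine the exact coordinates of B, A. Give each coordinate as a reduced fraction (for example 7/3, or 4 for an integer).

B = (12, 6)
A = (1, 8)

1. B_x = 12  [B = 2·N−C = 2·(13/2, 13)−(1, 20)]
2. B_y = 6  [B = 2·N−C = 2·(13/2, 13)−(1, 20)]
   so B = (12, 6)
3. A_x = 1  [A = 2·M−B = 2·(13/2, 7)−(12, 6)]
4. A_y = 8  [A = 2·M−B = 2·(13/2, 7)−(12, 6)]
   so A = (1, 8)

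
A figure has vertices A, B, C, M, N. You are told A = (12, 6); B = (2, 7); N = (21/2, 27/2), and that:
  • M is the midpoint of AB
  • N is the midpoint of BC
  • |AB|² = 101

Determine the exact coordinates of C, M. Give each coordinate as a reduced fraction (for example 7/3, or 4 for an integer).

1. M_x = 7  [2·M = A+B = (12, 6)+(2, 7)]
2. M_y = 13/2  [2·M = A+B = (12, 6)+(2, 7)]
   so M = (7, 13/2)
3. C_x = 19  [C = 2·N−B = 2·(21/2, 27/2)−(2, 7)]
4. C_y = 20  [C = 2·N−B = 2·(21/2, 27/2)−(2, 7)]
   so C = (19, 20)

C = (19, 20)
M = (7, 13/2)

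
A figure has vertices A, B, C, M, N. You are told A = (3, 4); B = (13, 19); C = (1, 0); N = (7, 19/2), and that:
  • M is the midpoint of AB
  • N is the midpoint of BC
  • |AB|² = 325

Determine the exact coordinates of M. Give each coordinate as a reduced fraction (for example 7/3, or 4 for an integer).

M = (8, 23/2)

1. M_x = 8  [2·M = A+B = (3, 4)+(13, 19)]
2. M_y = 23/2  [2·M = A+B = (3, 4)+(13, 19)]
   so M = (8, 23/2)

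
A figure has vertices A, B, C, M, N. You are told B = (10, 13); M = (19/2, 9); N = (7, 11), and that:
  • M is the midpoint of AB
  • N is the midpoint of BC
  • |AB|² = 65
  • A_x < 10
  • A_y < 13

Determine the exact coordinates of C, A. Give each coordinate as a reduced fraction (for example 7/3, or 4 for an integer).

1. A_x = 9  [A = 2·M−B = 2·(19/2, 9)−(10, 13)]
2. A_y = 5  [A = 2·M−B = 2·(19/2, 9)−(10, 13)]
   so A = (9, 5)
3. C_x = 4  [C = 2·N−B = 2·(7, 11)−(10, 13)]
4. C_y = 9  [C = 2·N−B = 2·(7, 11)−(10, 13)]
   so C = (4, 9)

C = (4, 9)
A = (9, 5)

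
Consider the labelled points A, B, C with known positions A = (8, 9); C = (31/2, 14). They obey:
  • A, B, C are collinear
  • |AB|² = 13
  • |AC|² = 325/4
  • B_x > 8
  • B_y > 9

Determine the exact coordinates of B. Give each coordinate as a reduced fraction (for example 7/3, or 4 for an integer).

B = (11, 11)

1. B_x = 11  [[A, B, C are collinear ⇒ 5x-15/2y+55/2=0] ∩ [|B−(8, 9)|²=13]]
2. B_y = 11  [[A, B, C are collinear ⇒ 5x-15/2y+55/2=0] ∩ [|B−(8, 9)|²=13]]
   so B = (11, 11)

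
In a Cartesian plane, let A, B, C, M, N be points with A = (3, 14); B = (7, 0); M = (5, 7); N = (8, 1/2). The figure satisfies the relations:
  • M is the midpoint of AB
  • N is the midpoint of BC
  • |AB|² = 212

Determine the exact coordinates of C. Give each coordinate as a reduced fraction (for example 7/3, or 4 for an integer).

1. C_x = 9  [C = 2·N−B = 2·(8, 1/2)−(7, 0)]
2. C_y = 1  [C = 2·N−B = 2·(8, 1/2)−(7, 0)]
   so C = (9, 1)

C = (9, 1)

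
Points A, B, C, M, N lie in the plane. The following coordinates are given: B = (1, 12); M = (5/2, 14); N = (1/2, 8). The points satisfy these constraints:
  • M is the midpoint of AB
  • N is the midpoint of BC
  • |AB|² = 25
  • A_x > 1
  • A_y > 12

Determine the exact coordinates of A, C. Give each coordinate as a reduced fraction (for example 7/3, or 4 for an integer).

1. A_x = 4  [A = 2·M−B = 2·(5/2, 14)−(1, 12)]
2. A_y = 16  [A = 2·M−B = 2·(5/2, 14)−(1, 12)]
   so A = (4, 16)
3. C_x = 0  [C = 2·N−B = 2·(1/2, 8)−(1, 12)]
4. C_y = 4  [C = 2·N−B = 2·(1/2, 8)−(1, 12)]
   so C = (0, 4)

A = (4, 16)
C = (0, 4)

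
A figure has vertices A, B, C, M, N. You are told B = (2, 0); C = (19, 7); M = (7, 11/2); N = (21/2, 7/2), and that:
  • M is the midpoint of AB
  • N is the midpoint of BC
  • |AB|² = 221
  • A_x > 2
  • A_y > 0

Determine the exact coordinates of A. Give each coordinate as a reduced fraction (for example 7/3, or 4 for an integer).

A = (12, 11)

1. A_x = 12  [A = 2·M−B = 2·(7, 11/2)−(2, 0)]
2. A_y = 11  [A = 2·M−B = 2·(7, 11/2)−(2, 0)]
   so A = (12, 11)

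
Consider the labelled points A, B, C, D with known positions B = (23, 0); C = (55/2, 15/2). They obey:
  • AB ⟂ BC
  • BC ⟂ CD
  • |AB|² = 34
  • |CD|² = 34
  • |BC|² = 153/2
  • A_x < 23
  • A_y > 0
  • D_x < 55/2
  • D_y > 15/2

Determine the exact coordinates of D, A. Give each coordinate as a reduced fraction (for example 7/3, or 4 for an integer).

1. D_x = 45/2  [[BC ⟂ CD ⇒ 9/2x+15/2y-180=0] ∩ [|D−(55/2, 15/2)|²=34]]
2. D_y = 21/2  [[BC ⟂ CD ⇒ 9/2x+15/2y-180=0] ∩ [|D−(55/2, 15/2)|²=34]]
   so D = (45/2, 21/2)
3. A_x = 18  [[AB ⟂ BC ⇒ -9/2x-15/2y+207/2=0] ∩ [|A−(23, 0)|²=34]]
4. A_y = 3  [[AB ⟂ BC ⇒ -9/2x-15/2y+207/2=0] ∩ [|A−(23, 0)|²=34]]
   so A = (18, 3)

D = (45/2, 21/2)
A = (18, 3)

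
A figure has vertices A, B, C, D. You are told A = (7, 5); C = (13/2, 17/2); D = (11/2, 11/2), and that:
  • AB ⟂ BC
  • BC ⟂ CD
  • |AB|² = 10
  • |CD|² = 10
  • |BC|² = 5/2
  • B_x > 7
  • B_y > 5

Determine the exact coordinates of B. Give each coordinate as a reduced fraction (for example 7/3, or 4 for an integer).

1. B_x = 8  [[BC ⟂ CD ⇒ 1x+3y-32=0] ∩ [|B−(7, 5)|²=10]]
2. B_y = 8  [[BC ⟂ CD ⇒ 1x+3y-32=0] ∩ [|B−(7, 5)|²=10]]
   so B = (8, 8)

B = (8, 8)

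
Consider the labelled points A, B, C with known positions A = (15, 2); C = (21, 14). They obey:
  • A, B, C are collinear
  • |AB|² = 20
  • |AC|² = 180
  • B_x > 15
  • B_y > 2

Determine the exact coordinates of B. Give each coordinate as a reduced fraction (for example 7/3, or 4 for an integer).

1. B_x = 17  [[A, B, C are collinear ⇒ 12x-6y-168=0] ∩ [|B−(15, 2)|²=20]]
2. B_y = 6  [[A, B, C are collinear ⇒ 12x-6y-168=0] ∩ [|B−(15, 2)|²=20]]
   so B = (17, 6)

B = (17, 6)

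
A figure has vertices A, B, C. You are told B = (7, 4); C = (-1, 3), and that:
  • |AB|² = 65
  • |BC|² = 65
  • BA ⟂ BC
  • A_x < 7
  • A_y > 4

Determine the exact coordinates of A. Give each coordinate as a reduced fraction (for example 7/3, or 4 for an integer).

1. A_x = 6  [[BA ⟂ BC ⇒ -8x-1y+60=0] ∩ [|A−(7, 4)|²=65]]
2. A_y = 12  [[BA ⟂ BC ⇒ -8x-1y+60=0] ∩ [|A−(7, 4)|²=65]]
   so A = (6, 12)

A = (6, 12)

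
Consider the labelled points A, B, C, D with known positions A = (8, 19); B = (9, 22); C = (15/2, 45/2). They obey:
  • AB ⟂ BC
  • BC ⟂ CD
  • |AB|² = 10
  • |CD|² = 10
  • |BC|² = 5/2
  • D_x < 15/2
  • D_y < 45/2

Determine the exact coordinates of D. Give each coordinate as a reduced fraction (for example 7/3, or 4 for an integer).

D = (13/2, 39/2)

1. D_x = 13/2  [[BC ⟂ CD ⇒ -3/2x+1/2y=0] ∩ [|D−(15/2, 45/2)|²=10]]
2. D_y = 39/2  [[BC ⟂ CD ⇒ -3/2x+1/2y=0] ∩ [|D−(15/2, 45/2)|²=10]]
   so D = (13/2, 39/2)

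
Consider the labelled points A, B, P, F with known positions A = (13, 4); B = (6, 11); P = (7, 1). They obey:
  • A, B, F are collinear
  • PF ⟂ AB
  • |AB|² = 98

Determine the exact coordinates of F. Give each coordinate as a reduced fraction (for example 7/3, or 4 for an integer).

1. F_x = 23/2  [[A, B, F are collinear ⇒ -7x-7y+119=0] ∩ [PF ⟂ AB ⇒ -7x+7y+42=0]]
2. F_y = 11/2  [[A, B, F are collinear ⇒ -7x-7y+119=0] ∩ [PF ⟂ AB ⇒ -7x+7y+42=0]]
   so F = (23/2, 11/2)

F = (23/2, 11/2)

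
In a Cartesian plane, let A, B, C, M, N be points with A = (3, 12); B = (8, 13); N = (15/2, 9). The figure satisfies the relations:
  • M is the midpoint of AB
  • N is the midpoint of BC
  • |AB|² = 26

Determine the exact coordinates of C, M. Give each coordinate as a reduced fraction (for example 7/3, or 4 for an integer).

C = (7, 5)
M = (11/2, 25/2)

1. M_x = 11/2  [2·M = A+B = (3, 12)+(8, 13)]
2. M_y = 25/2  [2·M = A+B = (3, 12)+(8, 13)]
   so M = (11/2, 25/2)
3. C_x = 7  [C = 2·N−B = 2·(15/2, 9)−(8, 13)]
4. C_y = 5  [C = 2·N−B = 2·(15/2, 9)−(8, 13)]
   so C = (7, 5)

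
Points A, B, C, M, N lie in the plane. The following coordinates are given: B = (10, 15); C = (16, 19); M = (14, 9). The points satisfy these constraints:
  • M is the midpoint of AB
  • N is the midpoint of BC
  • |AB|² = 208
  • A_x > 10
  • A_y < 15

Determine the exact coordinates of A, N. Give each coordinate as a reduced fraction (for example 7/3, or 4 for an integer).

A = (18, 3)
N = (13, 17)

1. A_x = 18  [A = 2·M−B = 2·(14, 9)−(10, 15)]
2. A_y = 3  [A = 2·M−B = 2·(14, 9)−(10, 15)]
   so A = (18, 3)
3. N_x = 13  [2·N = B+C = (10, 15)+(16, 19)]
4. N_y = 17  [2·N = B+C = (10, 15)+(16, 19)]
   so N = (13, 17)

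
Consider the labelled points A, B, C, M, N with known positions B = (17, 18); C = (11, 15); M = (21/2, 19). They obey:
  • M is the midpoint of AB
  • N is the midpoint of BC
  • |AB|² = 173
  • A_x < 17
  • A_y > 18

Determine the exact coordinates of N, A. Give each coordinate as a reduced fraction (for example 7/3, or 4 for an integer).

1. A_x = 4  [A = 2·M−B = 2·(21/2, 19)−(17, 18)]
2. A_y = 20  [A = 2·M−B = 2·(21/2, 19)−(17, 18)]
   so A = (4, 20)
3. N_x = 14  [2·N = B+C = (17, 18)+(11, 15)]
4. N_y = 33/2  [2·N = B+C = (17, 18)+(11, 15)]
   so N = (14, 33/2)

N = (14, 33/2)
A = (4, 20)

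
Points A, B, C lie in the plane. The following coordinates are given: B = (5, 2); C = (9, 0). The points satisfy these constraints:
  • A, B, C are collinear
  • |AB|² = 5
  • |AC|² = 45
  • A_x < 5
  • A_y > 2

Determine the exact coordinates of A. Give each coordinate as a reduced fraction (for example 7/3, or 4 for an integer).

1. A_x = 3  [[A, B, C are collinear ⇒ 2x+4y-18=0] ∩ [|A−(5, 2)|²=5]]
2. A_y = 3  [[A, B, C are collinear ⇒ 2x+4y-18=0] ∩ [|A−(5, 2)|²=5]]
   so A = (3, 3)

A = (3, 3)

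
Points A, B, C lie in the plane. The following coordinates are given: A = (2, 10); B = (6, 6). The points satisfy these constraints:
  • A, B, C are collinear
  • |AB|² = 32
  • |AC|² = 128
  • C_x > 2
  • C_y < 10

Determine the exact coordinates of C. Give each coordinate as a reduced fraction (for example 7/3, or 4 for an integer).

1. C_x = 10  [[A, B, C are collinear ⇒ 4x+4y-48=0] ∩ [|C−(2, 10)|²=128]]
2. C_y = 2  [[A, B, C are collinear ⇒ 4x+4y-48=0] ∩ [|C−(2, 10)|²=128]]
   so C = (10, 2)

C = (10, 2)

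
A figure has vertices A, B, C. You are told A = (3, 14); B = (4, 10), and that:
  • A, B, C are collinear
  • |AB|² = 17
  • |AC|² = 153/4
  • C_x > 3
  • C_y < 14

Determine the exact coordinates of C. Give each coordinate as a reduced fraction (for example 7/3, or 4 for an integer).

1. C_x = 9/2  [[A, B, C are collinear ⇒ 4x+1y-26=0] ∩ [|C−(3, 14)|²=153/4]]
2. C_y = 8  [[A, B, C are collinear ⇒ 4x+1y-26=0] ∩ [|C−(3, 14)|²=153/4]]
   so C = (9/2, 8)

C = (9/2, 8)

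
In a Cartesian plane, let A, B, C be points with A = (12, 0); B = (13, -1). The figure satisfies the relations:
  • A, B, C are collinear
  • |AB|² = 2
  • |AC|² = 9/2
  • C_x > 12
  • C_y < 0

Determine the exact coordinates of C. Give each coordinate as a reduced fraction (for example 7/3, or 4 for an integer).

1. C_x = 27/2  [[A, B, C are collinear ⇒ 1x+1y-12=0] ∩ [|C−(12, 0)|²=9/2]]
2. C_y = -3/2  [[A, B, C are collinear ⇒ 1x+1y-12=0] ∩ [|C−(12, 0)|²=9/2]]
   so C = (27/2, -3/2)

C = (27/2, -3/2)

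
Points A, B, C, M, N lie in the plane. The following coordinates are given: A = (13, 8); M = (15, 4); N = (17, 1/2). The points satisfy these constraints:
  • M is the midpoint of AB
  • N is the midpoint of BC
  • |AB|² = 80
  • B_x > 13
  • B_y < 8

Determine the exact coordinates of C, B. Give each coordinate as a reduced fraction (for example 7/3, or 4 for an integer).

1. B_x = 17  [B = 2·M−A = 2·(15, 4)−(13, 8)]
2. B_y = 0  [B = 2·M−A = 2·(15, 4)−(13, 8)]
   so B = (17, 0)
3. C_x = 17  [C = 2·N−B = 2·(17, 1/2)−(17, 0)]
4. C_y = 1  [C = 2·N−B = 2·(17, 1/2)−(17, 0)]
   so C = (17, 1)

C = (17, 1)
B = (17, 0)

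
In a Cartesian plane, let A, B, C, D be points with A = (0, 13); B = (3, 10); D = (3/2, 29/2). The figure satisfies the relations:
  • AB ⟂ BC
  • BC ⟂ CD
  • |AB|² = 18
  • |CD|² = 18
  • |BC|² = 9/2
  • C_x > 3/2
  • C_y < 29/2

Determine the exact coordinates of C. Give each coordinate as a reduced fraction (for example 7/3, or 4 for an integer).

1. C_x = 9/2  [[AB ⟂ BC ⇒ 3x-3y+21=0] ∩ [|C−(3/2, 29/2)|²=18]]
2. C_y = 23/2  [[AB ⟂ BC ⇒ 3x-3y+21=0] ∩ [|C−(3/2, 29/2)|²=18]]
   so C = (9/2, 23/2)

C = (9/2, 23/2)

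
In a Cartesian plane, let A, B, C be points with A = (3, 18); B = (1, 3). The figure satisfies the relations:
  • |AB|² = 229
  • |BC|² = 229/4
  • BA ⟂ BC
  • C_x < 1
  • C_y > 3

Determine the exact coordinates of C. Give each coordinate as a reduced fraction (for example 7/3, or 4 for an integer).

1. C_x = -13/2  [[BA ⟂ BC ⇒ 2x+15y-47=0] ∩ [|C−(1, 3)|²=229/4]]
2. C_y = 4  [[BA ⟂ BC ⇒ 2x+15y-47=0] ∩ [|C−(1, 3)|²=229/4]]
   so C = (-13/2, 4)

C = (-13/2, 4)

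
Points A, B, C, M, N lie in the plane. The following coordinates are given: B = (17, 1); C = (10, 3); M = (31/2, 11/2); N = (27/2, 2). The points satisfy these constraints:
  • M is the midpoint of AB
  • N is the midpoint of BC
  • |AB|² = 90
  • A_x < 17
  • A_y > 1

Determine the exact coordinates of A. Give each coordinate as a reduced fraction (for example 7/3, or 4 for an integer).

1. A_x = 14  [A = 2·M−B = 2·(31/2, 11/2)−(17, 1)]
2. A_y = 10  [A = 2·M−B = 2·(31/2, 11/2)−(17, 1)]
   so A = (14, 10)

A = (14, 10)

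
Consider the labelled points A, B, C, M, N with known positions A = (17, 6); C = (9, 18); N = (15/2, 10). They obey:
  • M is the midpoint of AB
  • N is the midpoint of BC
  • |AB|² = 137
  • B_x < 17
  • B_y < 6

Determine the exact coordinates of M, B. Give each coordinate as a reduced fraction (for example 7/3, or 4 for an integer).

M = (23/2, 4)
B = (6, 2)

1. B_x = 6  [B = 2·N−C = 2·(15/2, 10)−(9, 18)]
2. B_y = 2  [B = 2·N−C = 2·(15/2, 10)−(9, 18)]
   so B = (6, 2)
3. M_x = 23/2  [2·M = A+B = (17, 6)+(6, 2)]
4. M_y = 4  [2·M = A+B = (17, 6)+(6, 2)]
   so M = (23/2, 4)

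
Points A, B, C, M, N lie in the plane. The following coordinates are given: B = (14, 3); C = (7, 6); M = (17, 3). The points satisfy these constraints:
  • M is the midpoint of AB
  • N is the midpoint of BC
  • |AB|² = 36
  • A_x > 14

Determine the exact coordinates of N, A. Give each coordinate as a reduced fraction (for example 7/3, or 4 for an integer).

N = (21/2, 9/2)
A = (20, 3)

1. A_x = 20  [A = 2·M−B = 2·(17, 3)−(14, 3)]
2. A_y = 3  [A = 2·M−B = 2·(17, 3)−(14, 3)]
   so A = (20, 3)
3. N_x = 21/2  [2·N = B+C = (14, 3)+(7, 6)]
4. N_y = 9/2  [2·N = B+C = (14, 3)+(7, 6)]
   so N = (21/2, 9/2)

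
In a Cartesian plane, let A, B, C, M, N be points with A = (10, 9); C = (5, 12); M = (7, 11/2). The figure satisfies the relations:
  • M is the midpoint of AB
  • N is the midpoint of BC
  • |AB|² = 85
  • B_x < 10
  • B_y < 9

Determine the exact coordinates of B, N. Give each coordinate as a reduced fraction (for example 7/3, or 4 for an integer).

1. B_x = 4  [B = 2·M−A = 2·(7, 11/2)−(10, 9)]
2. B_y = 2  [B = 2·M−A = 2·(7, 11/2)−(10, 9)]
   so B = (4, 2)
3. N_x = 9/2  [2·N = B+C = (4, 2)+(5, 12)]
4. N_y = 7  [2·N = B+C = (4, 2)+(5, 12)]
   so N = (9/2, 7)

B = (4, 2)
N = (9/2, 7)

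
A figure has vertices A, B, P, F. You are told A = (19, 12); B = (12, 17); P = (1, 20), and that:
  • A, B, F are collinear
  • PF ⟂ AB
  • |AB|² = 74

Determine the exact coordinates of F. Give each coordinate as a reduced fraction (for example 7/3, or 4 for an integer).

1. F_x = 122/37  [[A, B, F are collinear ⇒ -5x-7y+179=0] ∩ [PF ⟂ AB ⇒ -7x+5y-93=0]]
2. F_y = 859/37  [[A, B, F are collinear ⇒ -5x-7y+179=0] ∩ [PF ⟂ AB ⇒ -7x+5y-93=0]]
   so F = (122/37, 859/37)

F = (122/37, 859/37)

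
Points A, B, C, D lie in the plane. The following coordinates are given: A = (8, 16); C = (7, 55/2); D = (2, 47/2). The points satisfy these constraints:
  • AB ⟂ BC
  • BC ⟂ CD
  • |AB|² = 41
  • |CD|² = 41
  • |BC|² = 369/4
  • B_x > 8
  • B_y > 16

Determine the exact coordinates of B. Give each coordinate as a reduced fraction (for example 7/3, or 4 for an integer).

1. B_x = 13  [[BC ⟂ CD ⇒ 5x+4y-145=0] ∩ [|B−(8, 16)|²=41]]
2. B_y = 20  [[BC ⟂ CD ⇒ 5x+4y-145=0] ∩ [|B−(8, 16)|²=41]]
   so B = (13, 20)

B = (13, 20)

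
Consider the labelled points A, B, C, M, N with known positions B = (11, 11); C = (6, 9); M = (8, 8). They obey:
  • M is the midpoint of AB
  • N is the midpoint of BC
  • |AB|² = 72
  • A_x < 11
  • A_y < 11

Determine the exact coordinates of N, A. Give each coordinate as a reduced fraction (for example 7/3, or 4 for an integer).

1. A_x = 5  [A = 2·M−B = 2·(8, 8)−(11, 11)]
2. A_y = 5  [A = 2·M−B = 2·(8, 8)−(11, 11)]
   so A = (5, 5)
3. N_x = 17/2  [2·N = B+C = (11, 11)+(6, 9)]
4. N_y = 10  [2·N = B+C = (11, 11)+(6, 9)]
   so N = (17/2, 10)

N = (17/2, 10)
A = (5, 5)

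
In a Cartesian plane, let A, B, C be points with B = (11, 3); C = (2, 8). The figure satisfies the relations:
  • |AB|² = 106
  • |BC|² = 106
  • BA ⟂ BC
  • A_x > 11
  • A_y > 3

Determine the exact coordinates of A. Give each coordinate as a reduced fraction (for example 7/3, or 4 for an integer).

1. A_x = 16  [[BA ⟂ BC ⇒ -9x+5y+84=0] ∩ [|A−(11, 3)|²=106]]
2. A_y = 12  [[BA ⟂ BC ⇒ -9x+5y+84=0] ∩ [|A−(11, 3)|²=106]]
   so A = (16, 12)

A = (16, 12)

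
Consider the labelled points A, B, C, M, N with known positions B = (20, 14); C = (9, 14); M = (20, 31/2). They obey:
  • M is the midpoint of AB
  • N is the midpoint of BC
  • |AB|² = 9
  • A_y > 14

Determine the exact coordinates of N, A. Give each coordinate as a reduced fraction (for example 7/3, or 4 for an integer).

1. A_x = 20  [A = 2·M−B = 2·(20, 31/2)−(20, 14)]
2. A_y = 17  [A = 2·M−B = 2·(20, 31/2)−(20, 14)]
   so A = (20, 17)
3. N_x = 29/2  [2·N = B+C = (20, 14)+(9, 14)]
4. N_y = 14  [2·N = B+C = (20, 14)+(9, 14)]
   so N = (29/2, 14)

N = (29/2, 14)
A = (20, 17)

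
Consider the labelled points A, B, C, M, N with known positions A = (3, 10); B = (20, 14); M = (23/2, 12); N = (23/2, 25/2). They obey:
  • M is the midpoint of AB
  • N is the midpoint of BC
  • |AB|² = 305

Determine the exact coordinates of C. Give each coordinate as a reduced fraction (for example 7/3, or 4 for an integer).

1. C_x = 3  [C = 2·N−B = 2·(23/2, 25/2)−(20, 14)]
2. C_y = 11  [C = 2·N−B = 2·(23/2, 25/2)−(20, 14)]
   so C = (3, 11)

C = (3, 11)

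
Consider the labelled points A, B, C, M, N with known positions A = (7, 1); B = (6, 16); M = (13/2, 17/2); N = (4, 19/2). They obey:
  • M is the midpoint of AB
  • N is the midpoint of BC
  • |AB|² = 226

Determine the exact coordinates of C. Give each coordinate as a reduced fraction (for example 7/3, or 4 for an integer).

C = (2, 3)

1. C_x = 2  [C = 2·N−B = 2·(4, 19/2)−(6, 16)]
2. C_y = 3  [C = 2·N−B = 2·(4, 19/2)−(6, 16)]
   so C = (2, 3)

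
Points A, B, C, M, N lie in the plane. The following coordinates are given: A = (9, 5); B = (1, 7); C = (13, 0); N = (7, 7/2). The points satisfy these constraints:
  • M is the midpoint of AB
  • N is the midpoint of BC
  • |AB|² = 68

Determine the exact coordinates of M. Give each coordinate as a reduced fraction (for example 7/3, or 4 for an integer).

M = (5, 6)

1. M_x = 5  [2·M = A+B = (9, 5)+(1, 7)]
2. M_y = 6  [2·M = A+B = (9, 5)+(1, 7)]
   so M = (5, 6)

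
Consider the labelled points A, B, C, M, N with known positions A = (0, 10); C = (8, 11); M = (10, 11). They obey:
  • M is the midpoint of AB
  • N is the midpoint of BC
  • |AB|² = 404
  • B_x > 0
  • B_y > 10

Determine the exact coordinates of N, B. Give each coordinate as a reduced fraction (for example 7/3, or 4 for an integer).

1. B_x = 20  [B = 2·M−A = 2·(10, 11)−(0, 10)]
2. B_y = 12  [B = 2·M−A = 2·(10, 11)−(0, 10)]
   so B = (20, 12)
3. N_x = 14  [2·N = B+C = (20, 12)+(8, 11)]
4. N_y = 23/2  [2·N = B+C = (20, 12)+(8, 11)]
   so N = (14, 23/2)

N = (14, 23/2)
B = (20, 12)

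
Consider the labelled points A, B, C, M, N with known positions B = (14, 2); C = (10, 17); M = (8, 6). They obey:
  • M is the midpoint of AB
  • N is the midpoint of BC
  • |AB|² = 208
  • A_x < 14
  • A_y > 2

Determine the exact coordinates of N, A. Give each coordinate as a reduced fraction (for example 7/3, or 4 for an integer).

N = (12, 19/2)
A = (2, 10)

1. A_x = 2  [A = 2·M−B = 2·(8, 6)−(14, 2)]
2. A_y = 10  [A = 2·M−B = 2·(8, 6)−(14, 2)]
   so A = (2, 10)
3. N_x = 12  [2·N = B+C = (14, 2)+(10, 17)]
4. N_y = 19/2  [2·N = B+C = (14, 2)+(10, 17)]
   so N = (12, 19/2)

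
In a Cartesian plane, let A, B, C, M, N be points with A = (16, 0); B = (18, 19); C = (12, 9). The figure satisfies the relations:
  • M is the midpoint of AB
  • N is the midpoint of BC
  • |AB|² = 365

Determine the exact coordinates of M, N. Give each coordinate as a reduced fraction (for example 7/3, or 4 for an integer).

1. M_x = 17  [2·M = A+B = (16, 0)+(18, 19)]
2. M_y = 19/2  [2·M = A+B = (16, 0)+(18, 19)]
   so M = (17, 19/2)
3. N_x = 15  [2·N = B+C = (18, 19)+(12, 9)]
4. N_y = 14  [2·N = B+C = (18, 19)+(12, 9)]
   so N = (15, 14)

M = (17, 19/2)
N = (15, 14)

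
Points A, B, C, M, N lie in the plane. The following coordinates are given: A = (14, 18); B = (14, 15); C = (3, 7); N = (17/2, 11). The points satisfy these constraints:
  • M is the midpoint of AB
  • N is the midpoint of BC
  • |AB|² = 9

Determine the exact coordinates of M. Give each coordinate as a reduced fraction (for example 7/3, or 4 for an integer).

M = (14, 33/2)

1. M_x = 14  [2·M = A+B = (14, 18)+(14, 15)]
2. M_y = 33/2  [2·M = A+B = (14, 18)+(14, 15)]
   so M = (14, 33/2)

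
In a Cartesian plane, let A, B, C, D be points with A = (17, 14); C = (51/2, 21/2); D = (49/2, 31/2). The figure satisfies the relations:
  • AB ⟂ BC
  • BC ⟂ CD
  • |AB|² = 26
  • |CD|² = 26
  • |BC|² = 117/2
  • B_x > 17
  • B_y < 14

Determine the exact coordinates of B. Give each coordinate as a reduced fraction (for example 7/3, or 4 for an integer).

B = (18, 9)

1. B_x = 18  [[BC ⟂ CD ⇒ 1x-5y+27=0] ∩ [|B−(17, 14)|²=26]]
2. B_y = 9  [[BC ⟂ CD ⇒ 1x-5y+27=0] ∩ [|B−(17, 14)|²=26]]
   so B = (18, 9)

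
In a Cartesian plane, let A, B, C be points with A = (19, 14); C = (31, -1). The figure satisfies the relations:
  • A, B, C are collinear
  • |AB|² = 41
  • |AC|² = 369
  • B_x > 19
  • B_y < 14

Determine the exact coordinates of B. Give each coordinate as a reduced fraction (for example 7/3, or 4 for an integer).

B = (23, 9)

1. B_x = 23  [[A, B, C are collinear ⇒ -15x-12y+453=0] ∩ [|B−(19, 14)|²=41]]
2. B_y = 9  [[A, B, C are collinear ⇒ -15x-12y+453=0] ∩ [|B−(19, 14)|²=41]]
   so B = (23, 9)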